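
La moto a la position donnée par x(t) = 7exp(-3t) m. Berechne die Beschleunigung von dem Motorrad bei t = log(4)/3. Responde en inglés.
Starting from position x(t) = 7·exp(-3·t), we take 2 derivatives. The derivative of position gives velocity: v(t) = -21·exp(-3·t). The derivative of velocity gives acceleration: a(t) = 63·exp(-3·t). We have acceleration a(t) = 63·exp(-3·t). Substituting t = log(4)/3: a(log(4)/3) = 63/4.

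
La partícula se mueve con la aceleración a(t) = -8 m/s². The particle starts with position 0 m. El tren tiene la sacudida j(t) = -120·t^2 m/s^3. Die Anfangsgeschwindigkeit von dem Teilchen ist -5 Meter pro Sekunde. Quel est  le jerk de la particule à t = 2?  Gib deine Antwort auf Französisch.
Nous devons dériver notre équation de l'accélération a(t) = -8 1 fois. En prenant d/dt de a(t), nous trouvons j(t) = 0. En utilisant j(t) = 0 et en substituant t = 2, nous trouvons j = 0.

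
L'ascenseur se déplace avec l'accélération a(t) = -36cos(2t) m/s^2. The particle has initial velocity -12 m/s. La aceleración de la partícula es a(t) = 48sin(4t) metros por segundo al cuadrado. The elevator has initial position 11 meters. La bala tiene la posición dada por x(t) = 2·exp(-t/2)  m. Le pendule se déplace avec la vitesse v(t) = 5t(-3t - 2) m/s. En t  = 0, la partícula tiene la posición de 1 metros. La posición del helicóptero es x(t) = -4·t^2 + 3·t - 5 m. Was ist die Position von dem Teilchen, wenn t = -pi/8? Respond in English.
We need to integrate our acceleration equation a(t) = 48·sin(4·t) 2 times. The antiderivative of acceleration is velocity. Using v(0) = -12, we get v(t) = -12·cos(4·t). Integrating velocity and using the initial condition x(0) = 1, we get x(t) = 1 - 3·sin(4·t). From the given position equation x(t) = 1 - 3·sin(4·t), we substitute t = -pi/8 to get x = 4.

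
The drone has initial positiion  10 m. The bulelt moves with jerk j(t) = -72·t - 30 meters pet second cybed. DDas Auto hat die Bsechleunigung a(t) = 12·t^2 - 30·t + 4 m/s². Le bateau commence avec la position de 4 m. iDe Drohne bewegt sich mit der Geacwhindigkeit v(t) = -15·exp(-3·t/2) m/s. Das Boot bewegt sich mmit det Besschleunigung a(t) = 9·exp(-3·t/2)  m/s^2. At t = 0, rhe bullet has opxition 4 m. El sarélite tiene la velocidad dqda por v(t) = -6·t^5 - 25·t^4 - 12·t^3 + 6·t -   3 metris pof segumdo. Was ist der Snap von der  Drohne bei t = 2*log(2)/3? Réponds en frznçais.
En partant de la vitesse v(t) = -15·exp(-3·t/2), nous prenons 3 dérivées. En prenant d/dt de v(t), nous trouvons a(t) = 45·exp(-3·t/2)/2. En dérivant l'accélération, nous obtenons le jerk: j(t) = -135·exp(-3·t/2)/4. En dérivant le jerk, nous obtenons le snap: s(t) = 405·exp(-3·t/2)/8. De l'équation du snap s(t) = 405·exp(-3·t/2)/8, nous substituons t = 2*log(2)/3 pour obtenir s = 405/16.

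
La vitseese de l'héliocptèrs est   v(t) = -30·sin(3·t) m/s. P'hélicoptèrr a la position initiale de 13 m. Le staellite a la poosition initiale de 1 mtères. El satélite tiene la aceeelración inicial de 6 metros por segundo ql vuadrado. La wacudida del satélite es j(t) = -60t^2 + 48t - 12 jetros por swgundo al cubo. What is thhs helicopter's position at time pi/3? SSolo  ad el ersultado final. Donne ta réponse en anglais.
The answer is -7.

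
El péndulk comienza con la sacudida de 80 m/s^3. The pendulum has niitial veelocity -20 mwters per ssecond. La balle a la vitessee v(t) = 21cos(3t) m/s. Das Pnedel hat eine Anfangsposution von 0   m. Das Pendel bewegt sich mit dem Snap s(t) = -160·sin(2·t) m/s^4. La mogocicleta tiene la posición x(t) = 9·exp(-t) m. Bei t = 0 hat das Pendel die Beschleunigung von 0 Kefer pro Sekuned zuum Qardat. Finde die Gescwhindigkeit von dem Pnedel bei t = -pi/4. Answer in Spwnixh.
Necesitamos integrar nuestra ecuación del snap s(t) = -160·sin(2·t) 3 veces. Integrando el snap y usando la condición inicial j(0) = 80, obtenemos j(t) = 80·cos(2·t). La antiderivada de la sacudida es la aceleración. Usando a(0) = 0, obtenemos a(t) = 40·sin(2·t). La integral de la aceleración es la velocidad. Usando v(0) = -20, obtenemos v(t) = -20·cos(2·t). Tenemos la velocidad v(t) = -20·cos(2·t). Sustituyendo t = -pi/4: v(-pi/4) = 0.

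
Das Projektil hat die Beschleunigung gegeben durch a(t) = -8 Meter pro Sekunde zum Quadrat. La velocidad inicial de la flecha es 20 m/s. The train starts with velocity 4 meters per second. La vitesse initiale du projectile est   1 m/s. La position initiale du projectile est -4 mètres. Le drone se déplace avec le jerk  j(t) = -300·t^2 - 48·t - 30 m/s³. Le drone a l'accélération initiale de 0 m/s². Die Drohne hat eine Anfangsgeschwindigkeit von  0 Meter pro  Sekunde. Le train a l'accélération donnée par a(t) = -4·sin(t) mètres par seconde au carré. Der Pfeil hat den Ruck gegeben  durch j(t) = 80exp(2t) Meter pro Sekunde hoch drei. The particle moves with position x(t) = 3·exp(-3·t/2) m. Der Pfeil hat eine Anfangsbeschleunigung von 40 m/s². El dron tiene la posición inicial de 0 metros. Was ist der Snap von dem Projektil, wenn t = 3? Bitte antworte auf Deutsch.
Wir müssen unsere Gleichung für die Beschleunigung a(t) = -8 2-mal ableiten. Mit d/dt von a(t) finden wir j(t) = 0. Durch Ableiten von dem Ruck erhalten wir den Snap: s(t) = 0. Aus der Gleichung für den Snap s(t) = 0, setzen wir t = 3 ein und erhalten s = 0.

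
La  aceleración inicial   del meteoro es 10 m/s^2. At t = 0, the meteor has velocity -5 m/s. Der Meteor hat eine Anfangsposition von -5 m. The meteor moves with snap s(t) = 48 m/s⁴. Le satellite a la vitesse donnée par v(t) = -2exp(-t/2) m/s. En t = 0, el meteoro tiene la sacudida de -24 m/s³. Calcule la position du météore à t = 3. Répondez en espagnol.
Partiendo del snap s(t) = 48, tomamos 4 antiderivadas. Integrando el snap y usando la condición inicial j(0) = -24, obtenemos j(t) = 48·t - 24. La antiderivada de la sacudida es la aceleración. Usando a(0) = 10, obtenemos a(t) = 24·t^2 - 24·t + 10. La integral de la aceleración, con v(0) = -5, da la velocidad: v(t) = 8·t^3 - 12·t^2 + 10·t - 5. La integral de la velocidad, con x(0) = -5, da la posición: x(t) = 2·t^4 - 4·t^3 + 5·t^2 - 5·t - 5. Tenemos la posición x(t) = 2·t^4 - 4·t^3 + 5·t^2 - 5·t - 5. Sustituyendo t = 3: x(3) = 79.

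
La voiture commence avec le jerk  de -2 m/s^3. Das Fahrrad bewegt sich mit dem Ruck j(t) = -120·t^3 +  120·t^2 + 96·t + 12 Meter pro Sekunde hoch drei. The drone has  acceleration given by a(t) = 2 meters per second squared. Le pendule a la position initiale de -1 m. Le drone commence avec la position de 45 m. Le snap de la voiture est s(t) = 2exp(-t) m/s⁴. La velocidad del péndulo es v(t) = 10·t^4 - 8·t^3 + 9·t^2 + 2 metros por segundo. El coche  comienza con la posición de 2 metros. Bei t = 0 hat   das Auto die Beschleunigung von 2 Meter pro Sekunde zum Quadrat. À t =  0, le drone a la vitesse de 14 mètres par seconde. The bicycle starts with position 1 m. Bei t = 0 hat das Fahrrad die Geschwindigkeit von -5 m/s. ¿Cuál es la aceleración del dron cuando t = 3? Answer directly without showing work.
a(3) = 2.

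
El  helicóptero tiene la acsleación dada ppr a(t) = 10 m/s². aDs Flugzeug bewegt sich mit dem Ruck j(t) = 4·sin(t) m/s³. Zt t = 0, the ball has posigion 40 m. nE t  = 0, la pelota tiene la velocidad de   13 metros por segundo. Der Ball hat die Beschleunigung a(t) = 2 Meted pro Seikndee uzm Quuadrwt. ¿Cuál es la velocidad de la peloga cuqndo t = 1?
Debemos encontrar la antiderivada de nuestra ecuación de la aceleración a(t) = 2 1 vez. La integral de la aceleración es la velocidad. Usando v(0) = 13, obtenemos v(t) = 2·t + 13. Usando v(t) = 2·t + 13 y sustituyendo t = 1, encontramos v = 15.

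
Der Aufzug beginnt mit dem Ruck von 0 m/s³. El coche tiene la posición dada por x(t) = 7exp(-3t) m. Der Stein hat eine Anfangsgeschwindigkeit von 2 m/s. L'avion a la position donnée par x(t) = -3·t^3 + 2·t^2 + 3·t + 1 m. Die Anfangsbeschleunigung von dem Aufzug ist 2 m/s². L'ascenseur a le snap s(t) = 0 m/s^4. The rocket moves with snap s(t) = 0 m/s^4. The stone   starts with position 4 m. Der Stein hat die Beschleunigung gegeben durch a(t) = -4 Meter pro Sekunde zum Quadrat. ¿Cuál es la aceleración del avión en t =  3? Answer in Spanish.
Para resolver esto, necesitamos tomar 2 derivadas de nuestra ecuación de la posición x(t) = -3·t^3 + 2·t^2 + 3·t + 1. La derivada de la posición da la velocidad: v(t) = -9·t^2 + 4·t + 3. La derivada de la velocidad da la aceleración: a(t) = 4 - 18·t. Tenemos la aceleración a(t) = 4 - 18·t. Sustituyendo t = 3: a(3) = -50.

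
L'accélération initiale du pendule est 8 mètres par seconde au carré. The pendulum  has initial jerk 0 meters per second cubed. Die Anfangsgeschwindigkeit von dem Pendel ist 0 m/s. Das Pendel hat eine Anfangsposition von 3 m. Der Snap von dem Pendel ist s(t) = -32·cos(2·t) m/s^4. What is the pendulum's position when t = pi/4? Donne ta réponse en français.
En partant du snap s(t) = -32·cos(2·t), nous prenons 4 primitives. En prenant ∫s(t)dt et en appliquant j(0) = 0, nous trouvons j(t) = -16·sin(2·t). En prenant ∫j(t)dt et en appliquant a(0) = 8, nous trouvons a(t) = 8·cos(2·t). En intégrant l'accélération et en utilisant la condition initiale v(0) = 0, nous obtenons v(t) = 4·sin(2·t). En intégrant la vitesse et en utilisant la condition initiale x(0) = 3, nous obtenons x(t) = 5 - 2·cos(2·t). Nous avons la position x(t) = 5 - 2·cos(2·t). En substituant t = pi/4: x(pi/4) = 5.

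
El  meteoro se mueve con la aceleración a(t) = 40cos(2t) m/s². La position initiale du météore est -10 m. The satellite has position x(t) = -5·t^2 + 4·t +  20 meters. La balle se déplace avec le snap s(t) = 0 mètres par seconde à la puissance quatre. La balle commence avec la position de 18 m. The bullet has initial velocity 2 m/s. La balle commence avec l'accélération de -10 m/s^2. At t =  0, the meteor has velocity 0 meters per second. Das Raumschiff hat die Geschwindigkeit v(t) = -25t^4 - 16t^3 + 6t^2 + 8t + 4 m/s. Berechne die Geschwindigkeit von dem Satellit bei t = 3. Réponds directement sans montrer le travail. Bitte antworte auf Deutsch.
v(3) = -26.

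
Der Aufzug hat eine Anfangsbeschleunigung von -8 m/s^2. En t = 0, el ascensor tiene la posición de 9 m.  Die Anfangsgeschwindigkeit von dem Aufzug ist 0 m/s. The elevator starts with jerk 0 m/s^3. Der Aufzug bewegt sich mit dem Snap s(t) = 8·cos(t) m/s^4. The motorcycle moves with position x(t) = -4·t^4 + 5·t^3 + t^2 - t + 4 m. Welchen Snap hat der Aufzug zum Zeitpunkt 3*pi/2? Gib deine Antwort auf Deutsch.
Wir haben den Snap s(t) = 8·cos(t). Durch Einsetzen von t = 3*pi/2: s(3*pi/2) = 0.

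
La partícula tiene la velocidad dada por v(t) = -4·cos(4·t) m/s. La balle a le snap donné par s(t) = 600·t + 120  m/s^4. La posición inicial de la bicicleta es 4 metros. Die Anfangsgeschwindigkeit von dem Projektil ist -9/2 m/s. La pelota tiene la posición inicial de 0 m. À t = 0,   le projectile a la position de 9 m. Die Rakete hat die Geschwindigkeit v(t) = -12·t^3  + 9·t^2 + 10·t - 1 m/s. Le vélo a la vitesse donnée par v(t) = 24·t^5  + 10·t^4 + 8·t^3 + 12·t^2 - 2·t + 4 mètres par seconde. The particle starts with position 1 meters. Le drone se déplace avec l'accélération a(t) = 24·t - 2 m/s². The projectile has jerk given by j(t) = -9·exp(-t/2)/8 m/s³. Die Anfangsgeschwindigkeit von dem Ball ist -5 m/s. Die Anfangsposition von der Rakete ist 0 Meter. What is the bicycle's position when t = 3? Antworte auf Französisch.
En partant de la vitesse v(t) = 24·t^5 + 10·t^4 + 8·t^3 + 12·t^2 - 2·t + 4, nous prenons 1 primitive. En intégrant la vitesse et en utilisant la condition initiale x(0) = 4, nous obtenons x(t) = 4·t^6 + 2·t^5 + 2·t^4 + 4·t^3 - t^2 + 4·t + 4. De l'équation de la position x(t) = 4·t^6 + 2·t^5 + 2·t^4 + 4·t^3 - t^2 + 4·t + 4, nous substituons t = 3 pour obtenir x = 3679.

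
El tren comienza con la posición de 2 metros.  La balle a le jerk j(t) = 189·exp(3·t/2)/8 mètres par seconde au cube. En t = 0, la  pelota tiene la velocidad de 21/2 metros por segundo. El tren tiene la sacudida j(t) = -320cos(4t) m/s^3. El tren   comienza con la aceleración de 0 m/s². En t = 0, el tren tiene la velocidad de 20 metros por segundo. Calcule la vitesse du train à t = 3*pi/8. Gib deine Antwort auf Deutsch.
Um dies zu lösen, müssen wir 2 Integrale unserer Gleichung für den Ruck j(t) = -320·cos(4·t) finden. Mit ∫j(t)dt und Anwendung von a(0) = 0, finden wir a(t) = -80·sin(4·t). Das Integral von der Beschleunigung, mit v(0) = 20, ergibt die Geschwindigkeit: v(t) = 20·cos(4·t). Mit v(t) = 20·cos(4·t) und Einsetzen von t = 3*pi/8, finden wir v = 0.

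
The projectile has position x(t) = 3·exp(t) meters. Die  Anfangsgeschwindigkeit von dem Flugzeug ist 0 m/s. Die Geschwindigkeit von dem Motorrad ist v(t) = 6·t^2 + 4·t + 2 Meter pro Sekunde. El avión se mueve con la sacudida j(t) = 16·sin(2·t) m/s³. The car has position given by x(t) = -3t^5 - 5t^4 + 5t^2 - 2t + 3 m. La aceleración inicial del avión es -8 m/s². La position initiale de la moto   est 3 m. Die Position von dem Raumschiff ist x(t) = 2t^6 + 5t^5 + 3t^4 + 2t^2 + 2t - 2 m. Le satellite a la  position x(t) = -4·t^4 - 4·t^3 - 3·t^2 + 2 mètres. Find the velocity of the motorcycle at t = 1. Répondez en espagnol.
Usando v(t) = 6·t^2 + 4·t + 2 y sustituyendo t = 1, encontramos v = 12.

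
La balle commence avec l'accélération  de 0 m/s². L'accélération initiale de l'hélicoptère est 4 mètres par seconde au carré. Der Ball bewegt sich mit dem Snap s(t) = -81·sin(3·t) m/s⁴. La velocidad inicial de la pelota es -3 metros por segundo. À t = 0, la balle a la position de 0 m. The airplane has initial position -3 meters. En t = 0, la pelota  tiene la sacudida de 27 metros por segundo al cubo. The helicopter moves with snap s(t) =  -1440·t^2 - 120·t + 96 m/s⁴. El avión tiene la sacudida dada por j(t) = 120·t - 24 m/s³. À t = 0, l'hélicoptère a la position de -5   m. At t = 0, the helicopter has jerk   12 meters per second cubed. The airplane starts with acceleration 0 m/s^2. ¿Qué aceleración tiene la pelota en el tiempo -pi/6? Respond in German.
Um dies zu lösen, müssen wir 2 Stammfunktionen unserer Gleichung für den Snap s(t) = -81·sin(3·t) finden. Mit ∫s(t)dt und Anwendung von j(0) = 27, finden wir j(t) = 27·cos(3·t). Durch Integration von dem Ruck und Verwendung der Anfangsbedingung a(0) = 0, erhalten wir a(t) = 9·sin(3·t). Wir haben die Beschleunigung a(t) = 9·sin(3·t). Durch Einsetzen von t = -pi/6: a(-pi/6) = -9.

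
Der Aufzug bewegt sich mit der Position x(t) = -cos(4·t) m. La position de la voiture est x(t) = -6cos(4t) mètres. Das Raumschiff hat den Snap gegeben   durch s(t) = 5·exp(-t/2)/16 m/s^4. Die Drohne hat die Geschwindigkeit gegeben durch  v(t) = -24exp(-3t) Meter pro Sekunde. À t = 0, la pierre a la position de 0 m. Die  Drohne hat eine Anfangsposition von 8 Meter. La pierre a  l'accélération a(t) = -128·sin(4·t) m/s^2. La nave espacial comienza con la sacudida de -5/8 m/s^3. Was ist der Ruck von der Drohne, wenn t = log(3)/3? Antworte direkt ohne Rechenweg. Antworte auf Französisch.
Le jerk à t = log(3)/3 est j = -72.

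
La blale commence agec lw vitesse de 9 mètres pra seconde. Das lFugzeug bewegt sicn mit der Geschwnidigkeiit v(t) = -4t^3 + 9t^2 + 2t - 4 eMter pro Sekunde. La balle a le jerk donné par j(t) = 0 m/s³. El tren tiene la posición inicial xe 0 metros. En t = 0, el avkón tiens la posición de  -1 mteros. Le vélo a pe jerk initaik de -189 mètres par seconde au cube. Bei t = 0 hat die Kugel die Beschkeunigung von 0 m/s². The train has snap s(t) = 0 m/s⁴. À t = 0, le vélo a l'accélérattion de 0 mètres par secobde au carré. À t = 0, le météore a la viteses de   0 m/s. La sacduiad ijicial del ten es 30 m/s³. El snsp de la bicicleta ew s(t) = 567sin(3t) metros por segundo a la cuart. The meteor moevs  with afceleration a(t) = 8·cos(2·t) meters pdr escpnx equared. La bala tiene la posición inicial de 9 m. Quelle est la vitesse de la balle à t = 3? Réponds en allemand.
Um dies zu lösen, müssen wir 2 Stammfunktionen unserer Gleichung für den Ruck j(t) = 0 finden. Die Stammfunktion von dem Ruck ist die Beschleunigung. Mit a(0) = 0 erhalten wir a(t) = 0. Das Integral von der Beschleunigung, mit v(0) = 9, ergibt die Geschwindigkeit: v(t) = 9. Mit v(t) = 9 und Einsetzen von t = 3, finden wir v = 9.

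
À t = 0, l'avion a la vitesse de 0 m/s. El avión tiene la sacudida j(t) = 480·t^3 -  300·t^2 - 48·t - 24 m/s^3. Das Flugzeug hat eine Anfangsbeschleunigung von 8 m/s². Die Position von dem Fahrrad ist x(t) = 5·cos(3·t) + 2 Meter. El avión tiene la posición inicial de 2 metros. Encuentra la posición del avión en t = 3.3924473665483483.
Partiendo de la sacudida j(t) = 480·t^3 - 300·t^2 - 48·t - 24, tomamos 3 antiderivadas. Integrando la sacudida y usando la condición inicial a(0) = 8, obtenemos a(t) = 120·t^4 - 100·t^3 - 24·t^2 - 24·t + 8. La integral de la aceleración es la velocidad. Usando v(0) = 0, obtenemos v(t) = t·(24·t^4 - 25·t^3 - 8·t^2 - 12·t + 8). La integral de la velocidad es la posición. Usando x(0) = 2, obtenemos x(t) = 4·t^6 - 5·t^5 - 2·t^4 - 4·t^3 + 4·t^2 + 2. Tenemos la posición x(t) = 4·t^6 - 5·t^5 - 2·t^4 - 4·t^3 + 4·t^2 + 2. Sustituyendo t = 3.3924473665483483: x(3.3924473665483483) = 3477.62892260890.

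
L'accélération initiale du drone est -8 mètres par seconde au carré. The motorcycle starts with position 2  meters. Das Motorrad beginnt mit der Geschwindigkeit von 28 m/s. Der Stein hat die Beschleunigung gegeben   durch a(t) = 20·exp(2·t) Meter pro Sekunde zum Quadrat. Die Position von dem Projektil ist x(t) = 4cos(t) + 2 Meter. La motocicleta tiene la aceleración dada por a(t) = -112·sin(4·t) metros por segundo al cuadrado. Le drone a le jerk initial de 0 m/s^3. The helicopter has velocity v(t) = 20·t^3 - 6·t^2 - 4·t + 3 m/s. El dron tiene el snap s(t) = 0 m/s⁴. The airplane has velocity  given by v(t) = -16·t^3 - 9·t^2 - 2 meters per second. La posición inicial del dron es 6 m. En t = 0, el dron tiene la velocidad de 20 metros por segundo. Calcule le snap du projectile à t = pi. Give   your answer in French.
Nous devons dériver notre équation de la position x(t) = 4·cos(t) + 2 4 fois. En dérivant la position, nous obtenons la vitesse: v(t) = -4·sin(t). En prenant d/dt de v(t), nous trouvons a(t) = -4·cos(t). En prenant d/dt de a(t), nous trouvons j(t) = 4·sin(t). La dérivée du jerk donne le snap: s(t) = 4·cos(t). En utilisant s(t) = 4·cos(t) et en substituant t = pi, nous trouvons s = -4.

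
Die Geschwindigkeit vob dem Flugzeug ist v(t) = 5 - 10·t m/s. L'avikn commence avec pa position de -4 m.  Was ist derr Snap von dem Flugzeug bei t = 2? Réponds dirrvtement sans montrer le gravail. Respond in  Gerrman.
Der Snap bei t = 2 ist s = 0.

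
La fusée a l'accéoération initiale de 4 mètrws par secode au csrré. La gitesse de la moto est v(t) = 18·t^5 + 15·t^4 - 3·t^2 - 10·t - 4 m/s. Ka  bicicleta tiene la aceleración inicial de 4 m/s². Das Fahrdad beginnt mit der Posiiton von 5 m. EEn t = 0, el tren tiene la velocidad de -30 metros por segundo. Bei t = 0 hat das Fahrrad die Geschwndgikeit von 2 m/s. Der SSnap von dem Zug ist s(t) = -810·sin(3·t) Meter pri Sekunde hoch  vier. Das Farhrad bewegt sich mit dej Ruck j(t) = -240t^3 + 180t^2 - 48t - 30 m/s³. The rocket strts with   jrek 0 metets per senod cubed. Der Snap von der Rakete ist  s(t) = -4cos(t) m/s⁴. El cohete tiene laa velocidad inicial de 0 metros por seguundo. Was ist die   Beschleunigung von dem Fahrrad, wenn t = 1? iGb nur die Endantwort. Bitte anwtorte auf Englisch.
The acceleration at t = 1 is a = -50.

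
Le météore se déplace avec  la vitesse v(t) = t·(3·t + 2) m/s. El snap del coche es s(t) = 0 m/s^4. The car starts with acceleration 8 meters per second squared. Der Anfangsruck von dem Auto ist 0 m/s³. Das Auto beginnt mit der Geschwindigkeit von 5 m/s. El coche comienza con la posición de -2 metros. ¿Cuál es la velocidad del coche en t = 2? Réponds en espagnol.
Necesitamos integrar nuestra ecuación del snap s(t) = 0 3 veces. La antiderivada del snap es la sacudida. Usando j(0) = 0, obtenemos j(t) = 0. La integral de la sacudida, con a(0) = 8, da la aceleración: a(t) = 8. Integrando la aceleración y usando la condición inicial v(0) = 5, obtenemos v(t) = 8·t + 5. Usando v(t) = 8·t + 5 y sustituyendo t = 2, encontramos v = 21.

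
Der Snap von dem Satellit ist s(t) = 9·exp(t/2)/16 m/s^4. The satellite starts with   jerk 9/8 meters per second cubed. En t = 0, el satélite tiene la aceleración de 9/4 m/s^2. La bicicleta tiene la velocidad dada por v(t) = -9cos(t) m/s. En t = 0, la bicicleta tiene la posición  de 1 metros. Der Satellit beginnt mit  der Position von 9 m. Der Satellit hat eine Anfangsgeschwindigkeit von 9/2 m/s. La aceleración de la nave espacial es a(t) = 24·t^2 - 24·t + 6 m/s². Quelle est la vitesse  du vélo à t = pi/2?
De l'équation de la vitesse v(t) = -9·cos(t), nous substituons t = pi/2 pour obtenir v = 0.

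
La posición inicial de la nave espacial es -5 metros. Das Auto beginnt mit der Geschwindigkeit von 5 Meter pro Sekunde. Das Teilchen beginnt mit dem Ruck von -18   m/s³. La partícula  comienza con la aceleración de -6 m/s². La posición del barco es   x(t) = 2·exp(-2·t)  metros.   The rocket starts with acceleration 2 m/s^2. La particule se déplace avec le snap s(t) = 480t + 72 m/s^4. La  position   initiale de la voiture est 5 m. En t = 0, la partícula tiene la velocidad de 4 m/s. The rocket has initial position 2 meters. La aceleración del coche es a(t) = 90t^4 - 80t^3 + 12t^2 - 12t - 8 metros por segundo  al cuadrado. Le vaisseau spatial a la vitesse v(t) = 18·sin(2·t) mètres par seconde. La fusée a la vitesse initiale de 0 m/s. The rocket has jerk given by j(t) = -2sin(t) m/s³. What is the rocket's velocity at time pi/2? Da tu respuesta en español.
Partiendo de la sacudida j(t) = -2·sin(t), tomamos 2 antiderivadas. Tomando ∫j(t)dt y aplicando a(0) = 2, encontramos a(t) = 2·cos(t). Integrando la aceleración y usando la condición inicial v(0) = 0, obtenemos v(t) = 2·sin(t). De la ecuación de la velocidad v(t) = 2·sin(t), sustituimos t = pi/2 para obtener v = 2.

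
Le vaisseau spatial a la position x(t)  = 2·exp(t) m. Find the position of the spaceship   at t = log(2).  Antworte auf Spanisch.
Tenemos la posición x(t) = 2·exp(t). Sustituyendo t = log(2): x(log(2)) = 4.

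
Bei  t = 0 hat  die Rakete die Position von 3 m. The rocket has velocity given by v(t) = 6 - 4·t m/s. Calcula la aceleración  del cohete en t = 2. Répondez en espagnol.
Debemos derivar nuestra ecuación de la velocidad v(t) = 6 - 4·t 1 vez. Tomando d/dt de v(t), encontramos a(t) = -4. Tenemos la aceleración a(t) = -4. Sustituyendo t = 2: a(2) = -4.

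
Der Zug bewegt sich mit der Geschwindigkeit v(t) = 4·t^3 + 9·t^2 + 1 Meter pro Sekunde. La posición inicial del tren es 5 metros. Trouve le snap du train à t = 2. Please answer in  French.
Pour résoudre ceci, nous devons prendre 3 dérivées de notre équation de la vitesse v(t) = 4·t^3 + 9·t^2 + 1. La dérivée de la vitesse donne l'accélération: a(t) = 12·t^2 + 18·t. La dérivée de l'accélération donne le jerk: j(t) = 24·t + 18. La dérivée du jerk donne le snap: s(t) = 24. En utilisant s(t) = 24 et en substituant t = 2, nous trouvons s = 24.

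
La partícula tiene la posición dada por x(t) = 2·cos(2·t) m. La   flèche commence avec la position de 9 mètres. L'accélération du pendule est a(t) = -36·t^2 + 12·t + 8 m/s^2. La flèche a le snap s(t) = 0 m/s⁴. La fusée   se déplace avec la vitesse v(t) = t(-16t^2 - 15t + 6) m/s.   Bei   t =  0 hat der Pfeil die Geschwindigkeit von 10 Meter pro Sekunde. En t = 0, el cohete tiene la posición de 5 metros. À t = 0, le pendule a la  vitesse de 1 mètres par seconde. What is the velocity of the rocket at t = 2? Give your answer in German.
Mit v(t) = t·(-16·t^2 - 15·t + 6) und Einsetzen von t = 2, finden wir v = -176.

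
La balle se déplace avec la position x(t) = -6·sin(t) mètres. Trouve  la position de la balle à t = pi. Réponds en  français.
Nous avons la position x(t) = -6·sin(t). En substituant t = pi: x(pi) = 0.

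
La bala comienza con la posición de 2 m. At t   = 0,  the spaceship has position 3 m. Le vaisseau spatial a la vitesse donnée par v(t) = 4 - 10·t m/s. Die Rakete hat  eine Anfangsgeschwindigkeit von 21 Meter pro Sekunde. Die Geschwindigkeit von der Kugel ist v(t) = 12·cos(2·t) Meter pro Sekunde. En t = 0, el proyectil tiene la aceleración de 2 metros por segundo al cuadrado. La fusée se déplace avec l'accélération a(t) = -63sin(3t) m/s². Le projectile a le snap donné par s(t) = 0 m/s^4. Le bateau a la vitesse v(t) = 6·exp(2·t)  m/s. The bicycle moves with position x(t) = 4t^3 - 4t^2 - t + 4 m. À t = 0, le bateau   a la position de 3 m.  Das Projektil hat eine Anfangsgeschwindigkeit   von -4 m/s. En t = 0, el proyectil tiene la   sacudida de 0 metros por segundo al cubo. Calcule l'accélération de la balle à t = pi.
En partant de la vitesse v(t) = 12·cos(2·t), nous prenons 1 dérivée. En dérivant la vitesse, nous obtenons l'accélération: a(t) = -24·sin(2·t). En utilisant a(t) = -24·sin(2·t) et en substituant t = pi, nous trouvons a = 0.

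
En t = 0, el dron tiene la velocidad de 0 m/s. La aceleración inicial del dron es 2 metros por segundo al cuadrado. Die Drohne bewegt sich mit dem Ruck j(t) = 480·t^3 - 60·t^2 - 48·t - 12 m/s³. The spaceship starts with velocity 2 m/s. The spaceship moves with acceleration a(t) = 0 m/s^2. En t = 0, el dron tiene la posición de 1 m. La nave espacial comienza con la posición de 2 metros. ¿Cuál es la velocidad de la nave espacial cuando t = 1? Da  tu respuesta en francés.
Nous devons intégrer notre équation de l'accélération a(t) = 0 1 fois. L'intégrale de l'accélération, avec v(0) = 2, donne la vitesse: v(t) = 2. En utilisant v(t) = 2 et en substituant t = 1, nous trouvons v = 2.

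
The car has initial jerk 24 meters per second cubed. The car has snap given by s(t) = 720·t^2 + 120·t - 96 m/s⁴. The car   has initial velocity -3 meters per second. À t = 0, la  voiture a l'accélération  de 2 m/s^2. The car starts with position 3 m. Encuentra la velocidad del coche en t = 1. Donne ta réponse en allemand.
Um dies zu lösen, müssen wir 3 Stammfunktionen unserer Gleichung für den Snap s(t) = 720·t^2 + 120·t - 96 finden. Durch Integration von dem Snap und Verwendung der Anfangsbedingung j(0) = 24, erhalten wir j(t) = 240·t^3 + 60·t^2 - 96·t + 24. Mit ∫j(t)dt und Anwendung von a(0) = 2, finden wir a(t) = 60·t^4 + 20·t^3 - 48·t^2 + 24·t + 2. Mit ∫a(t)dt und Anwendung von v(0) = -3, finden wir v(t) = 12·t^5 + 5·t^4 - 16·t^3 + 12·t^2 + 2·t - 3. Mit v(t) = 12·t^5 + 5·t^4 - 16·t^3 + 12·t^2 + 2·t - 3 und Einsetzen von t = 1, finden wir v = 12.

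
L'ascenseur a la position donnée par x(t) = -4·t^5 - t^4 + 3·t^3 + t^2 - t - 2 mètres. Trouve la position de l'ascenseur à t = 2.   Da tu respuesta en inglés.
From the given position equation x(t) = -4·t^5 - t^4 + 3·t^3 + t^2 - t - 2, we substitute t = 2 to get x = -120.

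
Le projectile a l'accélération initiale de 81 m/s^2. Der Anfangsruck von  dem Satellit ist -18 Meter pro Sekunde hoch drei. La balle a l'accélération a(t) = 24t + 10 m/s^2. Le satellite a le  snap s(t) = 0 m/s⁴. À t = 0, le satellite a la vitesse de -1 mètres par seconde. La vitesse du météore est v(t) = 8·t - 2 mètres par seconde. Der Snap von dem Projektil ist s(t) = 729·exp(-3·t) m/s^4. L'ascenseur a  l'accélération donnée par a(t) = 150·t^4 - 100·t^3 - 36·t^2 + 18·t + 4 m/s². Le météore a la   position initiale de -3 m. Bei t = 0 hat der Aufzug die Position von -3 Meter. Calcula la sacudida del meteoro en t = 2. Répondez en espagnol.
Debemos derivar nuestra ecuación de la velocidad v(t) = 8·t - 2 2 veces. Tomando d/dt de v(t), encontramos a(t) = 8. Derivando la aceleración, obtenemos la sacudida: j(t) = 0. De la ecuación de la sacudida j(t) = 0, sustituimos t = 2 para obtener j = 0.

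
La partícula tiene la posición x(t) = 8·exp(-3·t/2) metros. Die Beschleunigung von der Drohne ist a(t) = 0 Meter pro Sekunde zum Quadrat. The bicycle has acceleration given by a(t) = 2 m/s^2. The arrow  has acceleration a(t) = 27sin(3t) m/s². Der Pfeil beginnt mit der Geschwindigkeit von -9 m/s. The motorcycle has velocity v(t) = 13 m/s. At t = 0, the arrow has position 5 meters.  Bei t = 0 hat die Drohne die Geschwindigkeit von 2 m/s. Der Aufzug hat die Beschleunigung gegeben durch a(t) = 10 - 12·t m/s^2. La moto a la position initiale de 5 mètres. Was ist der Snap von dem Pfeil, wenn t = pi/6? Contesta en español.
Partiendo de la aceleración a(t) = 27·sin(3·t), tomamos 2 derivadas. Tomando d/dt de a(t), encontramos j(t) = 81·cos(3·t). Tomando d/dt de j(t), encontramos s(t) = -243·sin(3·t). De la ecuación del snap s(t) = -243·sin(3·t), sustituimos t = pi/6 para obtener s = -243.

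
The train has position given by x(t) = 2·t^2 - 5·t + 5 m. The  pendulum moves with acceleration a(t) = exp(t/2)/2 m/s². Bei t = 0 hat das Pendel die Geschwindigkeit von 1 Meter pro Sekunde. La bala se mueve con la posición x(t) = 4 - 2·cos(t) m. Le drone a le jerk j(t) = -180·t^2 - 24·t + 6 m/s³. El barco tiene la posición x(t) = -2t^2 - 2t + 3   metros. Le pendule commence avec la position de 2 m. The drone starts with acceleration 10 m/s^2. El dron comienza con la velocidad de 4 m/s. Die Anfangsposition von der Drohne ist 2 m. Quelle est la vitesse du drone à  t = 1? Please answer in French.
En partant du jerk j(t) = -180·t^2 - 24·t + 6, nous prenons 2 intégrales. La primitive du jerk est l'accélération. En utilisant a(0) = 10, nous obtenons a(t) = -60·t^3 - 12·t^2 + 6·t + 10. La primitive de l'accélération est la vitesse. En utilisant v(0) = 4, nous obtenons v(t) = -15·t^4 - 4·t^3 + 3·t^2 + 10·t + 4. De l'équation de la vitesse v(t) = -15·t^4 - 4·t^3 + 3·t^2 + 10·t + 4, nous substituons t = 1 pour obtenir v = -2.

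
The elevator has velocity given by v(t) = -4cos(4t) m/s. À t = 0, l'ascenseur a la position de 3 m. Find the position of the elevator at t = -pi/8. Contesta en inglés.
To solve this, we need to take 1 integral of our velocity equation v(t) = -4·cos(4·t). Integrating velocity and using the initial condition x(0) = 3, we get x(t) = 3 - sin(4·t). We have position x(t) = 3 - sin(4·t). Substituting t = -pi/8: x(-pi/8) = 4.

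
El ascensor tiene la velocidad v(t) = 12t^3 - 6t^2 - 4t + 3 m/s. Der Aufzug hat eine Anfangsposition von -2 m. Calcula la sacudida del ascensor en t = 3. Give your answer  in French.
En partant de la vitesse v(t) = 12·t^3 - 6·t^2 - 4·t + 3, nous prenons 2 dérivées. En dérivant la vitesse, nous obtenons l'accélération: a(t) = 36·t^2 - 12·t - 4. En prenant d/dt de a(t), nous trouvons j(t) = 72·t - 12. En utilisant j(t) = 72·t - 12 et en substituant t = 3, nous trouvons j = 204.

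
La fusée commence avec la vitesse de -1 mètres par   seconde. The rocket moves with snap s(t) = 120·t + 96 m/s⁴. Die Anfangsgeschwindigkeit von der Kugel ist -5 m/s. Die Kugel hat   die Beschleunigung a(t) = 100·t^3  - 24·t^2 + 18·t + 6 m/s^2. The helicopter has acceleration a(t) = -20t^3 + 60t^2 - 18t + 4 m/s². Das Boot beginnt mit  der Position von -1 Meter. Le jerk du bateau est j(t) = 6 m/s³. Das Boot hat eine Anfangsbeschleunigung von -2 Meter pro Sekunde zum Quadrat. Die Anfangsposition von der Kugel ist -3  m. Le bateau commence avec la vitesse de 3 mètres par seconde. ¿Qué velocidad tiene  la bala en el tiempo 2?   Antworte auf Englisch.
To find the answer, we compute 1 integral of a(t) = 100·t^3 - 24·t^2 + 18·t + 6. Finding the integral of a(t) and using v(0) = -5: v(t) = 25·t^4 - 8·t^3 + 9·t^2 + 6·t - 5. We have velocity v(t) = 25·t^4 - 8·t^3 + 9·t^2 + 6·t - 5. Substituting t = 2: v(2) = 379.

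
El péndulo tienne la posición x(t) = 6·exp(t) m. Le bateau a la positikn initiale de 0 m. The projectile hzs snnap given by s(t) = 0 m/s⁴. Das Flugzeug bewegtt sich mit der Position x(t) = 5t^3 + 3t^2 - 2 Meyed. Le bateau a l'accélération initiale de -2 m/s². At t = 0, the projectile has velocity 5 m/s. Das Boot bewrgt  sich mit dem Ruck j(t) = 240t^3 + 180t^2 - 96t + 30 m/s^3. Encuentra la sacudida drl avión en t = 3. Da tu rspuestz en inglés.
To solve this, we need to take 3 derivatives of our position equation x(t) = 5·t^3 + 3·t^2 - 2. Taking d/dt of x(t), we find v(t) = 15·t^2 + 6·t. The derivative of velocity gives acceleration: a(t) = 30·t + 6. The derivative of acceleration gives jerk: j(t) = 30. Using j(t) = 30 and substituting t = 3, we find j = 30.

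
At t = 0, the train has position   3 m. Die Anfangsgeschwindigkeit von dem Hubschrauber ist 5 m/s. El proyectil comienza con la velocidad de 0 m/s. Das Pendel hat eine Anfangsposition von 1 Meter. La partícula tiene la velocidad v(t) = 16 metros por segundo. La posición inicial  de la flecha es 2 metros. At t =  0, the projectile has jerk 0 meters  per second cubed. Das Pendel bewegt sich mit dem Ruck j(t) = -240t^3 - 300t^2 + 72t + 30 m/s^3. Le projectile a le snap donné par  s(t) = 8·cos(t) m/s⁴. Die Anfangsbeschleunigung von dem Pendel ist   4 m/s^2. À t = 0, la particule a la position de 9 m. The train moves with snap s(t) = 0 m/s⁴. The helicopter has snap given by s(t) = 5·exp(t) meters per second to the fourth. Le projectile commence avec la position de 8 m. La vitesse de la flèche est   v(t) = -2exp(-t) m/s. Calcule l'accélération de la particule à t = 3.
En partant de la vitesse v(t) = 16, nous prenons 1 dérivée. En prenant d/dt de v(t), nous trouvons a(t) = 0. Nous avons l'accélération a(t) = 0. En substituant t = 3: a(3) = 0.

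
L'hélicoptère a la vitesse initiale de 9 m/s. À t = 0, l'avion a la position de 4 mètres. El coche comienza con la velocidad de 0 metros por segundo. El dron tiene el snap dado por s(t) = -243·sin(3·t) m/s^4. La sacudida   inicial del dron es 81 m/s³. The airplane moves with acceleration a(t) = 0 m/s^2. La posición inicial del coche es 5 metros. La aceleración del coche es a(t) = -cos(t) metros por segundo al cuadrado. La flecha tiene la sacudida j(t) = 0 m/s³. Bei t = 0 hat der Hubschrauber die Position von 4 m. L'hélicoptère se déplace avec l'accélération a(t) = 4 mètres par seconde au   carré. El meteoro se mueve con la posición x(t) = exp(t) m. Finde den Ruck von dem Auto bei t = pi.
Wir müssen unsere Gleichung für die Beschleunigung a(t) = -cos(t) 1-mal ableiten. Die Ableitung von der Beschleunigung ergibt den Ruck: j(t) = sin(t). Mit j(t) = sin(t) und Einsetzen von t = pi, finden wir j = 0.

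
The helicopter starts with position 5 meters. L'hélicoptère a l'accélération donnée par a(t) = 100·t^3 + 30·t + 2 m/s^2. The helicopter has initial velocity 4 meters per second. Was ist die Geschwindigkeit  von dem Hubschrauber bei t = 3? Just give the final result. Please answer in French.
La vitesse à t = 3 est v = 2170.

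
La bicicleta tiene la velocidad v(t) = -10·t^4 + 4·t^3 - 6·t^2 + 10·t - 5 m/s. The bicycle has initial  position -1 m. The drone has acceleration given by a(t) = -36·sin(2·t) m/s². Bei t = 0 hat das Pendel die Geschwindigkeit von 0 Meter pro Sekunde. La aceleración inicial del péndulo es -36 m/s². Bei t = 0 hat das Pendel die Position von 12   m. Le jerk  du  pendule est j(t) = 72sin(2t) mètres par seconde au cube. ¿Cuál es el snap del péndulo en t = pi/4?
Debemos derivar nuestra ecuación de la sacudida j(t) = 72·sin(2·t) 1 vez. La derivada de la sacudida da el snap: s(t) = 144·cos(2·t). Tenemos el snap s(t) = 144·cos(2·t). Sustituyendo t = pi/4: s(pi/4) = 0.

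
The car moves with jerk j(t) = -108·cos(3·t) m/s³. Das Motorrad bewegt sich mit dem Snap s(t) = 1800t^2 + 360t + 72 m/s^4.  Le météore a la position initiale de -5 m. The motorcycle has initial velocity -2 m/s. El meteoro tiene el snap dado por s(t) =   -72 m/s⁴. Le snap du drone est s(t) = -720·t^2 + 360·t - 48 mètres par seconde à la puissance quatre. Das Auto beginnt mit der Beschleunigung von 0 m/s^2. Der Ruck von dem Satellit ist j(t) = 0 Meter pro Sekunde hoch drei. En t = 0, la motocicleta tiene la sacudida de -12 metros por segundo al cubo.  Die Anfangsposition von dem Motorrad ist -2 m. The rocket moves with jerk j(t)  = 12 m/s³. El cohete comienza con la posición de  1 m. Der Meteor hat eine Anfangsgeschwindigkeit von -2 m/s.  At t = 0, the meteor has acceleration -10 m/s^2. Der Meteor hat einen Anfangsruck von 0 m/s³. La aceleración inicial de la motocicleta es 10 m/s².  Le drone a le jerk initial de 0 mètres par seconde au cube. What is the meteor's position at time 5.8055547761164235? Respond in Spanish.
Necesitamos integrar nuestra ecuación del snap s(t) = -72 4 veces. La integral del snap es la sacudida. Usando j(0) = 0, obtenemos j(t) = -72·t. La antiderivada de la sacudida es la aceleración. Usando a(0) = -10, obtenemos a(t) = -36·t^2 - 10. Integrando la aceleración y usando la condición inicial v(0) = -2, obtenemos v(t) = -12·t^3 - 10·t - 2. La integral de la velocidad es la posición. Usando x(0) = -5, obtenemos x(t) = -3·t^4 - 5·t^2 - 2·t - 5. Usando x(t) = -3·t^4 - 5·t^2 - 2·t - 5 y sustituyendo t = 5.8055547761164235, encontramos x = -3593.10657815339.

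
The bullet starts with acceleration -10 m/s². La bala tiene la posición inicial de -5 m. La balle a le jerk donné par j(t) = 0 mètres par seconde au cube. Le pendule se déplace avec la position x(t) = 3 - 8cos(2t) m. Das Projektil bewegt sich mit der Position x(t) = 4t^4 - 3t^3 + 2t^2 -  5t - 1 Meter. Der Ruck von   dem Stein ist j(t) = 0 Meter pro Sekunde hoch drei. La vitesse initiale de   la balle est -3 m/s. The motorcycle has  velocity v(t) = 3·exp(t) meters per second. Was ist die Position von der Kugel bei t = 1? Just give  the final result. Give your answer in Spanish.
La respuesta es -13.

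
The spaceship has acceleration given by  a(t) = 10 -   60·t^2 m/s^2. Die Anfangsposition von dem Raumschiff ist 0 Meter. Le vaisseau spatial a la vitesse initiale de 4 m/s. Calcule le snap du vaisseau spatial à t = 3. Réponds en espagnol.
Para resolver esto, necesitamos tomar 2 derivadas de nuestra ecuación de la aceleración a(t) = 10 - 60·t^2. La derivada de la aceleración da la sacudida: j(t) = -120·t. La derivada de la sacudida da el snap: s(t) = -120. Usando s(t) = -120 y sustituyendo t = 3, encontramos s = -120.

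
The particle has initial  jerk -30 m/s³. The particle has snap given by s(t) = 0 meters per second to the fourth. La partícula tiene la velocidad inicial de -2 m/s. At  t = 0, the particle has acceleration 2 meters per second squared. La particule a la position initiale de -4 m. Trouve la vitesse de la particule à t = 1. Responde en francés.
Nous devons intégrer notre équation du snap s(t) = 0 3 fois. La primitive du snap est le jerk. En utilisant j(0) = -30, nous obtenons j(t) = -30. En prenant ∫j(t)dt et en appliquant a(0) = 2, nous trouvons a(t) = 2 - 30·t. La primitive de l'accélération est la vitesse. En utilisant v(0) = -2, nous obtenons v(t) = -15·t^2 + 2·t - 2. Nous avons la vitesse v(t) = -15·t^2 + 2·t - 2. En substituant t = 1: v(1) = -15.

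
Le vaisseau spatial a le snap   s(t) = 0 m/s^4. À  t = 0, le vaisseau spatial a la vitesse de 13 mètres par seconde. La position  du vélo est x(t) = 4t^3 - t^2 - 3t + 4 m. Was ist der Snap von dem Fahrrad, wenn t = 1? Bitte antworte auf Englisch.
Starting from position x(t) = 4·t^3 - t^2 - 3·t + 4, we take 4 derivatives. Taking d/dt of x(t), we find v(t) = 12·t^2 - 2·t - 3. Taking d/dt of v(t), we find a(t) = 24·t - 2. The derivative of acceleration gives jerk: j(t) = 24. Differentiating jerk, we get snap: s(t) = 0. We have snap s(t) = 0. Substituting t = 1: s(1) = 0.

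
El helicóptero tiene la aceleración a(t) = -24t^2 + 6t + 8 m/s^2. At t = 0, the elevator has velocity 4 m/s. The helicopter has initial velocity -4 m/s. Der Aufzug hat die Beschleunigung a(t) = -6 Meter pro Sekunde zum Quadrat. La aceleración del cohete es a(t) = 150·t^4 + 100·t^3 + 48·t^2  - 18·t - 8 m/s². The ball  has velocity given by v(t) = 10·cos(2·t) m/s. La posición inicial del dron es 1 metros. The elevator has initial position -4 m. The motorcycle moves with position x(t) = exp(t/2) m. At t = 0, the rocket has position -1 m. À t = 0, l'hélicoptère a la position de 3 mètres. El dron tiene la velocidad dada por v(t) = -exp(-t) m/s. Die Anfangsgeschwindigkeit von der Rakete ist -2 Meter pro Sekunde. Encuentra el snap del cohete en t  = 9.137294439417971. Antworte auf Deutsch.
Ausgehend von der Beschleunigung a(t) = 150·t^4 + 100·t^3 + 48·t^2 - 18·t - 8, nehmen wir 2 Ableitungen. Die Ableitung von der Beschleunigung ergibt den Ruck: j(t) = 600·t^3 + 300·t^2 + 96·t - 18. Die Ableitung von dem Ruck ergibt den Snap: s(t) = 1800·t^2 + 600·t + 96. Mit s(t) = 1800·t^2 + 600·t + 96 und Einsetzen von t = 9.137294439417971, finden wir s = 155860.646074364.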